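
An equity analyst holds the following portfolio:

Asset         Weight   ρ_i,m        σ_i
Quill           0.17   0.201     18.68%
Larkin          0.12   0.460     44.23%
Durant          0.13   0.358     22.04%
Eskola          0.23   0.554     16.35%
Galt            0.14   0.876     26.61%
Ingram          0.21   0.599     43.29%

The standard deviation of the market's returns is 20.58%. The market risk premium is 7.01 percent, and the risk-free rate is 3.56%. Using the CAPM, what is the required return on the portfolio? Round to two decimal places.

8.63%

β_Quill = 0.201 × 18.68% / 20.58% = 0.1824
β_Larkin = 0.460 × 44.23% / 20.58% = 0.9886
β_Durant = 0.358 × 22.04% / 20.58% = 0.3834
β_Eskola = 0.554 × 16.35% / 20.58% = 0.4401
β_Galt = 0.876 × 26.61% / 20.58% = 1.1327
β_Ingram = 0.599 × 43.29% / 20.58% = 1.2600
β_P = Σ w_i β_i = 0.17×0.1824 + 0.12×0.9886 + 0.13×0.3834 + 0.23×0.4401 + 0.14×1.1327 + 0.21×1.2600 = 0.7239
E(R_P) = R_f + β_P × MRP = 3.56% + 0.7239 × 7.01% = 8.63%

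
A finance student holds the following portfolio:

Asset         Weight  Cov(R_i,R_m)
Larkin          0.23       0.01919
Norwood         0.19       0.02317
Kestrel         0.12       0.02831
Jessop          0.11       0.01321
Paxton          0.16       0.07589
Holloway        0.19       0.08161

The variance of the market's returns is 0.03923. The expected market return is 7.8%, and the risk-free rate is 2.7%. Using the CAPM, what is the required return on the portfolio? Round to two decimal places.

β_Larkin = 0.01919 / 0.03923 = 0.4892
β_Norwood = 0.02317 / 0.03923 = 0.5906
β_Kestrel = 0.02831 / 0.03923 = 0.7216
β_Jessop = 0.01321 / 0.03923 = 0.3367
β_Paxton = 0.07589 / 0.03923 = 1.9345
β_Holloway = 0.08161 / 0.03923 = 2.0803
β_P = Σ w_i β_i = 0.23×0.4892 + 0.19×0.5906 + 0.12×0.7216 + 0.11×0.3367 + 0.16×1.9345 + 0.19×2.0803 = 1.0531
MRP = 7.8% − 2.7% = 5.10%
E(R_P) = R_f + β_P × MRP = 2.7% + 1.0531 × 5.1% = 8.07%

8.07%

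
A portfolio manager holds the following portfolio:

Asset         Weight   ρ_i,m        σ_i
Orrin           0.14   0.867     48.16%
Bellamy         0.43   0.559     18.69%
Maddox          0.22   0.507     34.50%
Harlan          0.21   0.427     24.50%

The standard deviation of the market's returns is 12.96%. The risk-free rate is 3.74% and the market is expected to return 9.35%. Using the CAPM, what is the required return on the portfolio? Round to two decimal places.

10.83%

β_Orrin = 0.867 × 48.16% / 12.96% = 3.2218
β_Bellamy = 0.559 × 18.69% / 12.96% = 0.8062
β_Maddox = 0.507 × 34.50% / 12.96% = 1.3497
β_Harlan = 0.427 × 24.50% / 12.96% = 0.8072
β_P = Σ w_i β_i = 0.14×3.2218 + 0.43×0.8062 + 0.22×1.3497 + 0.21×0.8072 = 1.2642
MRP = 9.35% − 3.74% = 5.61%
E(R_P) = R_f + β_P × MRP = 3.74% + 1.2642 × 5.61% = 10.83%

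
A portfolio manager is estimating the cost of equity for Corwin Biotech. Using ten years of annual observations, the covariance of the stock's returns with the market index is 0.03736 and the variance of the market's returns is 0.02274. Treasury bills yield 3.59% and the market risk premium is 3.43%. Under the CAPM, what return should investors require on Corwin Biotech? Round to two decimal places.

β = Cov(R_i, R_m) / Var(R_m) = 0.03736 / 0.02274 = 1.6429
E(R) = R_f + β × MRP = 3.59% + 1.6429 × 3.43% = 9.23%

9.23%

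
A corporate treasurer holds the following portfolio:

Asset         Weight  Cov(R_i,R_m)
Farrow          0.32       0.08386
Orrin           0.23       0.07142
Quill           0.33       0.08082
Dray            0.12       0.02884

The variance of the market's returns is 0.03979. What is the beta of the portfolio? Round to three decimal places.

1.845

β_Farrow = 0.08386 / 0.03979 = 2.1076
β_Orrin = 0.07142 / 0.03979 = 1.7949
β_Quill = 0.08082 / 0.03979 = 2.0312
β_Dray = 0.02884 / 0.03979 = 0.7248
β_P = Σ w_i β_i = 0.32×2.1076 + 0.23×1.7949 + 0.33×2.0312 + 0.12×0.7248 = 1.8445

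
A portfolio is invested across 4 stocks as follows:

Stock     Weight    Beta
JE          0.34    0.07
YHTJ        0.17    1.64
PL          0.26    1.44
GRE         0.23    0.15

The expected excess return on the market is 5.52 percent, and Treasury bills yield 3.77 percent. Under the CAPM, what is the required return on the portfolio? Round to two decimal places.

7.70%

β_P = Σ w_i β_i = 0.34×0.07 + 0.17×1.64 + 0.26×1.44 + 0.23×0.15 = 0.7115
E(R_P) = R_f + β_P × MRP = 3.77% + 0.7115 × 5.52% = 7.70%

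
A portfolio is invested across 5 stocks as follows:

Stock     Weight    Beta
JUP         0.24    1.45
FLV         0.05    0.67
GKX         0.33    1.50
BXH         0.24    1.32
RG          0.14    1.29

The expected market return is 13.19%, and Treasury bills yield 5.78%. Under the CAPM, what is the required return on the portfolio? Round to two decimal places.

β_P = Σ w_i β_i = 0.24×1.45 + 0.05×0.67 + 0.33×1.50 + 0.24×1.32 + 0.14×1.29 = 1.3739
MRP = 13.19% − 5.78% = 7.41%
E(R_P) = R_f + β_P × MRP = 5.78% + 1.3739 × 7.41% = 15.96%

15.96%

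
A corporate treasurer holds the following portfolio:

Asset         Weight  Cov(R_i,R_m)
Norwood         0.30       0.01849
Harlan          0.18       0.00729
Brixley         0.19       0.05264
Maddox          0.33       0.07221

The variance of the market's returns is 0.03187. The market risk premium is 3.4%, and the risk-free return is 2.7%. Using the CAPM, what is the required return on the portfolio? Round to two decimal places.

β_Norwood = 0.01849 / 0.03187 = 0.5802
β_Harlan = 0.00729 / 0.03187 = 0.2287
β_Brixley = 0.05264 / 0.03187 = 1.6517
β_Maddox = 0.07221 / 0.03187 = 2.2658
β_P = Σ w_i β_i = 0.30×0.5802 + 0.18×0.2287 + 0.19×1.6517 + 0.33×2.2658 = 1.2768
E(R_P) = R_f + β_P × MRP = 2.7% + 1.2768 × 3.4% = 7.04%

7.04%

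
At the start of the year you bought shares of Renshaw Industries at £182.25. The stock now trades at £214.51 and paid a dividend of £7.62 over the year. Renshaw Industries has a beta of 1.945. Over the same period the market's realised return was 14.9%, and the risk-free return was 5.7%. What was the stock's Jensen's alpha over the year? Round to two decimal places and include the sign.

-1.71%

Realised HPR = (P1 + D1 − P0) / P0 = (214.51 + 7.62 − 182.25) / 182.25 = 39.88 / 182.25 = 21.8820%
MRP = 14.9% − 5.7% = 9.20%
CAPM required = R_f + β·MRP = 5.7% + 1.945 × 9.2% = 23.5940%
α = realised − required = 21.8820% − 23.5940% = -1.71%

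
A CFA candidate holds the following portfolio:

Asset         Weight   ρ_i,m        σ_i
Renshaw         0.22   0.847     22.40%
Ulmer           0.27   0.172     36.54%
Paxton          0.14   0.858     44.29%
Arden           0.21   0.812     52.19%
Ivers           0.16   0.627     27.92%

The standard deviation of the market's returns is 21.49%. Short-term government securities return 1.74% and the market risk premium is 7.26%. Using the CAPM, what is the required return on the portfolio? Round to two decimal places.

β_Renshaw = 0.847 × 22.40% / 21.49% = 0.8829
β_Ulmer = 0.172 × 36.54% / 21.49% = 0.2925
β_Paxton = 0.858 × 44.29% / 21.49% = 1.7683
β_Arden = 0.812 × 52.19% / 21.49% = 1.9720
β_Ivers = 0.627 × 27.92% / 21.49% = 0.8146
β_P = Σ w_i β_i = 0.22×0.8829 + 0.27×0.2925 + 0.14×1.7683 + 0.21×1.9720 + 0.16×0.8146 = 1.0652
E(R_P) = R_f + β_P × MRP = 1.74% + 1.0652 × 7.26% = 9.47%

9.47%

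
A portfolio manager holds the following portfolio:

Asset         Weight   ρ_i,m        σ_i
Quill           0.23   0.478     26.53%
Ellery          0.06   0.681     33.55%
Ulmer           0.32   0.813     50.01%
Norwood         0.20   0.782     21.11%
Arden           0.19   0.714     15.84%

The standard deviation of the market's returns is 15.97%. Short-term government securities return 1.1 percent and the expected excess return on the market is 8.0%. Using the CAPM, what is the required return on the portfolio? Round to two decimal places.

12.50%

β_Quill = 0.478 × 26.53% / 15.97% = 0.7941
β_Ellery = 0.681 × 33.55% / 15.97% = 1.4307
β_Ulmer = 0.813 × 50.01% / 15.97% = 2.5459
β_Norwood = 0.782 × 21.11% / 15.97% = 1.0337
β_Arden = 0.714 × 15.84% / 15.97% = 0.7082
β_P = Σ w_i β_i = 0.23×0.7941 + 0.06×1.4307 + 0.32×2.5459 + 0.20×1.0337 + 0.19×0.7082 = 1.4245
E(R_P) = R_f + β_P × MRP = 1.1% + 1.4245 × 8.0% = 12.50%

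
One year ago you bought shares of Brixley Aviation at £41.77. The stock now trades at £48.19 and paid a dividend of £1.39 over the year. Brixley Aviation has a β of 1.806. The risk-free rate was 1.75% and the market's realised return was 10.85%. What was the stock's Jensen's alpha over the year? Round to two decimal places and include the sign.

Realised HPR = (P1 + D1 − P0) / P0 = (48.19 + 1.39 − 41.77) / 41.77 = 7.81 / 41.77 = 18.6976%
MRP = 10.85% − 1.75% = 9.10%
CAPM required = R_f + β·MRP = 1.75% + 1.806 × 9.10% = 18.18460%
α = realised − required = 18.6976% − 18.18460% = +0.51%

+0.51%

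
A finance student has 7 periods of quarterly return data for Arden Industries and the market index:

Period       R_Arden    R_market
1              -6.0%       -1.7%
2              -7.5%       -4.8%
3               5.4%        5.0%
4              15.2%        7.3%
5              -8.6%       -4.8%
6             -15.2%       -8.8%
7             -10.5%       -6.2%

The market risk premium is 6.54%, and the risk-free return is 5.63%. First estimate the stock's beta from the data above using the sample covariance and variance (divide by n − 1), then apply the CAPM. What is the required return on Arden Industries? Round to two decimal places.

16.87%

Mean R_i = (-6.0 − 7.5 + 5.4 + 15.2 − 8.6 − 15.2 − 10.5) / 7 = -3.8857%
Mean R_m = (-1.7 − 4.8 + 5.0 + 7.3 − 4.8 − 8.8 − 6.2) / 7 = -2.0000%
Σ(R_i − R̄_i)(R_m − R̄_m) = 369.9000  ⇒  Cov = 369.9000 / 6 = 61.6500
Σ(R_m − R̄_m)² = 215.1400  ⇒  Var(R_m) = 215.1400 / 6 = 35.8567
β = Cov / Var(R_m) = 61.6500 / 35.8567 = 1.7193
E(R) = R_f + β × MRP = 5.63% + 1.7193 × 6.54% = 16.87%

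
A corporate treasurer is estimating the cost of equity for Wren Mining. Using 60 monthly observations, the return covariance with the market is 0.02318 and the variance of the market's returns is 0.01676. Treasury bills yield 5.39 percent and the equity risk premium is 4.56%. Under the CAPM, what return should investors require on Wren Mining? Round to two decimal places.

β = Cov(R_i, R_m) / Var(R_m) = 0.02318 / 0.01676 = 1.3831
E(R) = R_f + β × MRP = 5.39% + 1.3831 × 4.56% = 11.70%

11.70%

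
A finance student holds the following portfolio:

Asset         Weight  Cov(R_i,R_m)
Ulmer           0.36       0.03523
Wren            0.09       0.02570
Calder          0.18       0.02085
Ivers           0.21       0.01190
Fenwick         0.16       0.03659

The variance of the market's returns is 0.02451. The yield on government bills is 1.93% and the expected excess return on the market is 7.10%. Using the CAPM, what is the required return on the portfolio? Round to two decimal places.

β_Ulmer = 0.03523 / 0.02451 = 1.4374
β_Wren = 0.02570 / 0.02451 = 1.0486
β_Calder = 0.02085 / 0.02451 = 0.8507
β_Ivers = 0.01190 / 0.02451 = 0.4855
β_Fenwick = 0.03659 / 0.02451 = 1.4929
β_P = Σ w_i β_i = 0.36×1.4374 + 0.09×1.0486 + 0.18×0.8507 + 0.21×0.4855 + 0.16×1.4929 = 1.1058
E(R_P) = R_f + β_P × MRP = 1.93% + 1.1058 × 7.10% = 9.78%

9.78%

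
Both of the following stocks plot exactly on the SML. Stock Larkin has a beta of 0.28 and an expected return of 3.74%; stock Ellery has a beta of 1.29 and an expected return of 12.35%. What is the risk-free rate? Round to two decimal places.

1.35%

Both satisfy E(R) = R_f + β·MRP, so the slope of the SML is
MRP = (12.35% − 3.74%) / (1.29 − 0.28) = 8.61% / 1.01 = 8.5248%
R_f = E(R_Larkin) − β_Larkin·MRP = 3.74% − 0.28 × 8.5248% = 1.3531%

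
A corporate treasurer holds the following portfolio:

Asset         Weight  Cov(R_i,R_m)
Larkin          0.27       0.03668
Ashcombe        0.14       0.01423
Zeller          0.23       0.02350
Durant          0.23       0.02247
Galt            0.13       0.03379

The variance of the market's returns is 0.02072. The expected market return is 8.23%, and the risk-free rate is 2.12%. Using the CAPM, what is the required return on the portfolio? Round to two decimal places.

10.04%

β_Larkin = 0.03668 / 0.02072 = 1.7703
β_Ashcombe = 0.01423 / 0.02072 = 0.6868
β_Zeller = 0.02350 / 0.02072 = 1.1342
β_Durant = 0.02247 / 0.02072 = 1.0845
β_Galt = 0.03379 / 0.02072 = 1.6308
β_P = Σ w_i β_i = 0.27×1.7703 + 0.14×0.6868 + 0.23×1.1342 + 0.23×1.0845 + 0.13×1.6308 = 1.2964
MRP = 8.23% − 2.12% = 6.11%
E(R_P) = R_f + β_P × MRP = 2.12% + 1.2964 × 6.11% = 10.04%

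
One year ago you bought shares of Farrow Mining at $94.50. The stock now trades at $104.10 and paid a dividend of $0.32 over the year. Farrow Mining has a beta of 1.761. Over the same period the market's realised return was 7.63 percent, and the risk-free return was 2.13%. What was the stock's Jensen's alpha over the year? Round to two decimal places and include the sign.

-1.32%

Realised HPR = (P1 + D1 − P0) / P0 = (104.10 + 0.32 − 94.50) / 94.50 = 9.92 / 94.50 = 10.4974%
MRP = 7.63% − 2.13% = 5.50%
CAPM required = R_f + β·MRP = 2.13% + 1.761 × 5.50% = 11.81550%
α = realised − required = 10.4974% − 11.81550% = -1.32%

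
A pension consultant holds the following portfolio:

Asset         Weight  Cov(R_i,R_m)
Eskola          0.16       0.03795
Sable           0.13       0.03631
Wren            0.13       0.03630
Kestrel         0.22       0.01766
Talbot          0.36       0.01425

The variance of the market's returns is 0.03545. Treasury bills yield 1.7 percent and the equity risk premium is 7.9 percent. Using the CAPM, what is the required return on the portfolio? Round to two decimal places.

β_Eskola = 0.03795 / 0.03545 = 1.0705
β_Sable = 0.03631 / 0.03545 = 1.0243
β_Wren = 0.03630 / 0.03545 = 1.0240
β_Kestrel = 0.01766 / 0.03545 = 0.4982
β_Talbot = 0.01425 / 0.03545 = 0.4020
β_P = Σ w_i β_i = 0.16×1.0705 + 0.13×1.0243 + 0.13×1.0240 + 0.22×0.4982 + 0.36×0.4020 = 0.6919
E(R_P) = R_f + β_P × MRP = 1.7% + 0.6919 × 7.9% = 7.17%

7.17%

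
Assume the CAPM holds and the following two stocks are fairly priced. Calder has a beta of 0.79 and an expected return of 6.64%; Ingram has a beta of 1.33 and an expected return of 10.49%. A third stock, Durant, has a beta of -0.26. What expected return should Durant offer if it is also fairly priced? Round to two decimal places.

-0.85%

MRP (SML slope) = (10.49% − 6.64%) / (1.33 − 0.79) = 3.85% / 0.54 = 7.1296%
R_f (intercept) = 6.64% − 0.79 × 7.1296% = 1.0076%
E(R_Durant) = R_f + β × MRP = 1.0076% + -0.26 × 7.1296% = -0.85%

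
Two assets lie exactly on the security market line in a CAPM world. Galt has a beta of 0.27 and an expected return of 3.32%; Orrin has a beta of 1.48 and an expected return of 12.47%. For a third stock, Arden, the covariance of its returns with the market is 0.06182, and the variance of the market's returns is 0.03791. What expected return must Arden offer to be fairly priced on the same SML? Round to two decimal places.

13.61%

MRP = (12.47% − 3.32%) / (1.48 − 0.27) = 7.5620%
R_f = 3.32% − 0.27 × 7.5620% = 1.2783%
β_Arden = Cov / Var(R_m) = 0.06182 / 0.03791 = 1.6307
E(R_Arden) = R_f + β × MRP = 1.2783% + 1.6307 × 7.5620% = 13.61%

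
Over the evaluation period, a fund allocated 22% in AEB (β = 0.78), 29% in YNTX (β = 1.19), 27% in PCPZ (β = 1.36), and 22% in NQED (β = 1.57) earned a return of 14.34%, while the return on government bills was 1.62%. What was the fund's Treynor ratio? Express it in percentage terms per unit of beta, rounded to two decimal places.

10.35%

β_P = 0.22×0.78 + 0.29×1.19 + 0.27×1.36 + 0.22×1.57 = 1.2293
Treynor = (R_P − R_f) / β_P = (14.34% − 1.62%) / 1.2293 = 12.72% / 1.2293 = 10.35%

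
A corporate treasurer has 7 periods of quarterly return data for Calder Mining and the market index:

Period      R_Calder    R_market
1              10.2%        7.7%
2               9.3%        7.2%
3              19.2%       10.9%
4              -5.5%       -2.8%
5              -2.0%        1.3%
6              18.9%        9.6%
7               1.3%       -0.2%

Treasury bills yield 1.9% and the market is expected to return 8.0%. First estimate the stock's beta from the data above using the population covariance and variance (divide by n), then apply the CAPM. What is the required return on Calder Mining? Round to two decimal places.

12.75%

Mean R_i = (10.2 + 9.3 + 19.2 − 5.5 − 2.0 + 18.9 + 1.3) / 7 = 7.3429%
Mean R_m = (7.7 + 7.2 + 10.9 − 2.8 + 1.3 + 9.6 − 0.2) / 7 = 4.8143%
Σ(R_i − R̄_i)(R_m − R̄_m) = 301.3057  ⇒  Cov = 301.3057 / 7 = 43.0437
Σ(R_m − R̄_m)² = 169.4286  ⇒  Var(R_m) = 169.4286 / 7 = 24.2041
β = Cov / Var(R_m) = 43.0437 / 24.2041 = 1.7784
MRP = 8.0% − 1.9% = 6.10%
E(R) = R_f + β × MRP = 1.9% + 1.7784 × 6.1% = 12.75%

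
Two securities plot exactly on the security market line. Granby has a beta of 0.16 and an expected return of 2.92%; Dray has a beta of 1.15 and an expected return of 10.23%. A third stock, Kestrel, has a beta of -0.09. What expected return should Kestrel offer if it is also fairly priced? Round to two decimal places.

MRP (SML slope) = (10.23% − 2.92%) / (1.15 − 0.16) = 7.31% / 0.99 = 7.3838%
R_f (intercept) = 2.92% − 0.16 × 7.3838% = 1.7386%
E(R_Kestrel) = R_f + β × MRP = 1.7386% + -0.09 × 7.3838% = 1.07%

1.07%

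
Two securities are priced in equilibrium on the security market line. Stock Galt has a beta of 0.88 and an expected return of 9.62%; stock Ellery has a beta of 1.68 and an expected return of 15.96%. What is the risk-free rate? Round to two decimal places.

Both satisfy E(R) = R_f + β·MRP, so the slope of the SML is
MRP = (15.96% − 9.62%) / (1.68 − 0.88) = 6.34% / 0.80 = 7.9250%
R_f = E(R_Galt) − β_Galt·MRP = 9.62% − 0.88 × 7.9250% = 2.6460%

2.65%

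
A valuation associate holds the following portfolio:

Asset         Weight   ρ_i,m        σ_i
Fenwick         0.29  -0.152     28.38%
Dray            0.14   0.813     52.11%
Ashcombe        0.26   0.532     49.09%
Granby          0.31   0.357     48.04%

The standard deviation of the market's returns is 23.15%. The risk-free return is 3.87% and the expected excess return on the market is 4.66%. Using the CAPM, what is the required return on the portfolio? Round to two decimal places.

7.25%

β_Fenwick = -0.152 × 28.38% / 23.15% = -0.1863
β_Dray = 0.813 × 52.11% / 23.15% = 1.8300
β_Ashcombe = 0.532 × 49.09% / 23.15% = 1.1281
β_Granby = 0.357 × 48.04% / 23.15% = 0.7408
β_P = Σ w_i β_i = 0.29×-0.1863 + 0.14×1.8300 + 0.26×1.1281 + 0.31×0.7408 = 0.7251
E(R_P) = R_f + β_P × MRP = 3.87% + 0.7251 × 4.66% = 7.25%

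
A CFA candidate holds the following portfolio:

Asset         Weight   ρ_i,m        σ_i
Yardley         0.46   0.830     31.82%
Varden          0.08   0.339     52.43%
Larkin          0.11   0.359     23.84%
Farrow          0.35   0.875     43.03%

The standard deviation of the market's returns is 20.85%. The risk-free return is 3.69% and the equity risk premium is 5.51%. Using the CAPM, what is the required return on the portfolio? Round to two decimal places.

11.01%

β_Yardley = 0.830 × 31.82% / 20.85% = 1.2667
β_Varden = 0.339 × 52.43% / 20.85% = 0.8525
β_Larkin = 0.359 × 23.84% / 20.85% = 0.4105
β_Farrow = 0.875 × 43.03% / 20.85% = 1.8058
β_P = Σ w_i β_i = 0.46×1.2667 + 0.08×0.8525 + 0.11×0.4105 + 0.35×1.8058 = 1.3281
E(R_P) = R_f + β_P × MRP = 3.69% + 1.3281 × 5.51% = 11.01%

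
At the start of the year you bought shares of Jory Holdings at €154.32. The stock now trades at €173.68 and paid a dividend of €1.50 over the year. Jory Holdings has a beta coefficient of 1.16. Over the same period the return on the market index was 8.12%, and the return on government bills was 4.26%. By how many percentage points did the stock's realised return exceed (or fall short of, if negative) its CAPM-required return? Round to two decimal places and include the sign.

Realised HPR = (P1 + D1 − P0) / P0 = (173.68 + 1.50 − 154.32) / 154.32 = 20.86 / 154.32 = 13.5174%
MRP = 8.12% − 4.26% = 3.86%
CAPM required = R_f + β·MRP = 4.26% + 1.16 × 3.86% = 8.7376%
α = realised − required = 13.5174% − 8.7376% = +4.78%

+4.78%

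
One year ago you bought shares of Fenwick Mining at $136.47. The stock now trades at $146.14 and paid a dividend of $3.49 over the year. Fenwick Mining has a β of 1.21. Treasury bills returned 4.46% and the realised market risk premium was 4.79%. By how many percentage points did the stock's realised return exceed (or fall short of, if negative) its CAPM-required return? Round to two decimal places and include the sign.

-0.61%

Realised HPR = (P1 + D1 − P0) / P0 = (146.14 + 3.49 − 136.47) / 136.47 = 13.16 / 136.47 = 9.6431%
CAPM required = R_f + β·MRP = 4.46% + 1.21 × 4.79% = 10.2559%
α = realised − required = 9.6431% − 10.2559% = -0.61%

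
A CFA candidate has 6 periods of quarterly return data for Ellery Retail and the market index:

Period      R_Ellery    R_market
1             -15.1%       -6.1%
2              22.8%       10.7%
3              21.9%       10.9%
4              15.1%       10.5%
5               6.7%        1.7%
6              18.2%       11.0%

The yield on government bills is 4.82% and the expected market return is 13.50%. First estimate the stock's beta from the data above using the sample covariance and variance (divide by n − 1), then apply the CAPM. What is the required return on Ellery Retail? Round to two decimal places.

Mean R_i = (-15.1 + 22.8 + 21.9 + 15.1 + 6.7 + 18.2) / 6 = 11.6000%
Mean R_m = (-6.1 + 10.7 + 10.9 + 10.5 + 1.7 + 11.0) / 6 = 6.4500%
Σ(R_i − R̄_i)(R_m − R̄_m) = 496.0000  ⇒  Cov = 496.0000 / 5 = 99.2000
Σ(R_m − R̄_m)² = 255.0350  ⇒  Var(R_m) = 255.0350 / 5 = 51.0070
β = Cov / Var(R_m) = 99.2000 / 51.0070 = 1.9448
MRP = 13.50% − 4.82% = 8.68%
E(R) = R_f + β × MRP = 4.82% + 1.9448 × 8.68% = 21.70%

21.70%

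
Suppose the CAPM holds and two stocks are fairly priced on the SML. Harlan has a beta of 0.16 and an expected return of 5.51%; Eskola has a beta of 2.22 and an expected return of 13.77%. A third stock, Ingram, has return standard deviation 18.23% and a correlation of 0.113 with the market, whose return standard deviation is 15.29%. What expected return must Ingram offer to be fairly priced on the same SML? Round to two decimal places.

5.41%

MRP = (13.77% − 5.51%) / (2.22 − 0.16) = 4.0097%
R_f = 5.51% − 0.16 × 4.0097% = 4.8684%
β_Ingram = ρ·σ_i/σ_m = 0.113 × 18.23 / 15.29 = 0.1347
E(R_Ingram) = R_f + β × MRP = 4.8684% + 0.1347 × 4.0097% = 5.41%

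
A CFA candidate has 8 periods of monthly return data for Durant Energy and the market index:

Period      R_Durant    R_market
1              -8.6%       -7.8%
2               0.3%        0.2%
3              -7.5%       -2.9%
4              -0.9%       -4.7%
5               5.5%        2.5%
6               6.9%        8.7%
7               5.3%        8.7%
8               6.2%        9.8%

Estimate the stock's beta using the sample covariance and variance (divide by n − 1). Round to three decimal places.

Mean R_i = (-8.6 + 0.3 − 7.5 − 0.9 + 5.5 + 6.9 + 5.3 + 6.2) / 8 = 0.9000%
Mean R_m = (-7.8 + 0.2 − 2.9 − 4.7 + 2.5 + 8.7 + 8.7 + 9.8) / 8 = 1.8125%
Σ(R_i − R̄_i)(R_m − R̄_m) = 260.7200  ⇒  Cov = 260.7200 / 7 = 37.2457
Σ(R_m − R̄_m)² = 318.7688  ⇒  Var(R_m) = 318.7688 / 7 = 45.5384
β = Cov / Var(R_m) = 37.2457 / 45.5384 = 0.8179

0.818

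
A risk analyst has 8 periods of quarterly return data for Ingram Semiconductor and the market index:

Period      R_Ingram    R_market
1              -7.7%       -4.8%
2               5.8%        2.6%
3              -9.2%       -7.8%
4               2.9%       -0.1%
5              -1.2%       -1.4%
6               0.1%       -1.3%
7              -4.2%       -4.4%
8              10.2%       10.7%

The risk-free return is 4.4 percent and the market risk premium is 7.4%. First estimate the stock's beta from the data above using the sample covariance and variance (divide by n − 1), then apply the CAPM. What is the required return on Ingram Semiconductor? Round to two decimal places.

Mean R_i = (-7.7 + 5.8 − 9.2 + 2.9 − 1.2 + 0.1 − 4.2 + 10.2) / 8 = -0.4125%
Mean R_m = (-4.8 + 2.6 − 7.8 − 0.1 − 1.4 − 1.3 − 4.4 + 10.7) / 8 = -0.8125%
Σ(R_i − R̄_i)(R_m − R̄_m) = 249.9988  ⇒  Cov = 249.9988 / 7 = 35.7141
Σ(R_m − R̄_m)² = 222.8688  ⇒  Var(R_m) = 222.8688 / 7 = 31.8384
β = Cov / Var(R_m) = 35.7141 / 31.8384 = 1.1217
E(R) = R_f + β × MRP = 4.4% + 1.1217 × 7.4% = 12.70%

12.70%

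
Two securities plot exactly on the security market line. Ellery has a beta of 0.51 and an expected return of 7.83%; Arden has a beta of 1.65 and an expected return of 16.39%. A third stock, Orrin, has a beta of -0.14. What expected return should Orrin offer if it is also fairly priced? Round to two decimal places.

2.95%

MRP (SML slope) = (16.39% − 7.83%) / (1.65 − 0.51) = 8.56% / 1.14 = 7.5088%
R_f (intercept) = 7.83% − 0.51 × 7.5088% = 4.0005%
E(R_Orrin) = R_f + β × MRP = 4.0005% + -0.14 × 7.5088% = 2.95%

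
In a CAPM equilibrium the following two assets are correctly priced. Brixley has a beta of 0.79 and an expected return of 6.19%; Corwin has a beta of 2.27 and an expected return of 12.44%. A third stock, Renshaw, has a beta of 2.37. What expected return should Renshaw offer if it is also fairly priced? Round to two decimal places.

12.86%

MRP (SML slope) = (12.44% − 6.19%) / (2.27 − 0.79) = 6.25% / 1.48 = 4.2230%
R_f (intercept) = 6.19% − 0.79 × 4.2230% = 2.8538%
E(R_Renshaw) = R_f + β × MRP = 2.8538% + 2.37 × 4.2230% = 12.86%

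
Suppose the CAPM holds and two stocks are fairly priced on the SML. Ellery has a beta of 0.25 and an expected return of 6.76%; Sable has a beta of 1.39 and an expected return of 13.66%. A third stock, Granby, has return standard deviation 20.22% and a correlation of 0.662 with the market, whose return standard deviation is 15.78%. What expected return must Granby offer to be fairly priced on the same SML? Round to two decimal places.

10.38%

MRP = (13.66% − 6.76%) / (1.39 − 0.25) = 6.0526%
R_f = 6.76% − 0.25 × 6.0526% = 5.2469%
β_Granby = ρ·σ_i/σ_m = 0.662 × 20.22 / 15.78 = 0.8483
E(R_Granby) = R_f + β × MRP = 5.2469% + 0.8483 × 6.0526% = 10.38%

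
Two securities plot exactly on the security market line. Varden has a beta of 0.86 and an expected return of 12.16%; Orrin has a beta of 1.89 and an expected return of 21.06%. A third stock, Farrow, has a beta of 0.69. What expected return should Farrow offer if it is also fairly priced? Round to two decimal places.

MRP (SML slope) = (21.06% − 12.16%) / (1.89 − 0.86) = 8.90% / 1.03 = 8.6408%
R_f (intercept) = 12.16% − 0.86 × 8.6408% = 4.7289%
E(R_Farrow) = R_f + β × MRP = 4.7289% + 0.69 × 8.6408% = 10.69%

10.69%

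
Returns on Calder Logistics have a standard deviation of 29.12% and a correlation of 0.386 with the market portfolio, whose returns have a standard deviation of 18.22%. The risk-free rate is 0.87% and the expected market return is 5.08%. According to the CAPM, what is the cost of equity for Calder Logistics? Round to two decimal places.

β = ρ × σ_i / σ_m = 0.386 × 29.12% / 18.22% = 0.6169
MRP = 5.08% − 0.87% = 4.21%
E(R) = 0.87% + 0.6169 × 4.21% = 3.47%

3.47%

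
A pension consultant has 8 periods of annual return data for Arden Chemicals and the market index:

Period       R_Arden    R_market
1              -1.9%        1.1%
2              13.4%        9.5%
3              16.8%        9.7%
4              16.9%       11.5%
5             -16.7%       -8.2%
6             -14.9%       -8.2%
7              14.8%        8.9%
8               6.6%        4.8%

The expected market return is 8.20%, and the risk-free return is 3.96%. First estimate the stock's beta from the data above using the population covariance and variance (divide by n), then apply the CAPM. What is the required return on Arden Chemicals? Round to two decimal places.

Mean R_i = (-1.9 + 13.4 + 16.8 + 16.9 − 16.7 − 14.9 + 14.8 + 6.6) / 8 = 4.3750%
Mean R_m = (1.1 + 9.5 + 9.7 + 11.5 − 8.2 − 8.2 + 8.9 + 4.8) / 8 = 3.6375%
Σ(R_i − R̄_i)(R_m − R̄_m) = 777.7275  ⇒  Cov = 777.7275 / 8 = 97.2159
Σ(R_m − R̄_m)² = 448.6788  ⇒  Var(R_m) = 448.6788 / 8 = 56.0849
β = Cov / Var(R_m) = 97.2159 / 56.0849 = 1.7334
MRP = 8.20% − 3.96% = 4.24%
E(R) = R_f + β × MRP = 3.96% + 1.7334 × 4.24% = 11.31%

11.31%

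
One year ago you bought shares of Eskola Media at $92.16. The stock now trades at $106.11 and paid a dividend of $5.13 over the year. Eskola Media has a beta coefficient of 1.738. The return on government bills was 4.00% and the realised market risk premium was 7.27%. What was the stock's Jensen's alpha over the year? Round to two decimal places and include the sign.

Realised HPR = (P1 + D1 − P0) / P0 = (106.11 + 5.13 − 92.16) / 92.16 = 19.08 / 92.16 = 20.7031%
CAPM required = R_f + β·MRP = 4.00% + 1.738 × 7.27% = 16.63526%
α = realised − required = 20.7031% − 16.63526% = +4.07%

+4.07%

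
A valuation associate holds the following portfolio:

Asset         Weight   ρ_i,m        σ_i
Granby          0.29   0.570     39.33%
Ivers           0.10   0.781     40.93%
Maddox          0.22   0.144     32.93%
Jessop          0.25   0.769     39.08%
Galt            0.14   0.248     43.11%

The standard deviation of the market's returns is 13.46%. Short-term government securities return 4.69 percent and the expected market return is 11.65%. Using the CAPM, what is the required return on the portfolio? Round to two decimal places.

14.90%

β_Granby = 0.570 × 39.33% / 13.46% = 1.6655
β_Ivers = 0.781 × 40.93% / 13.46% = 2.3749
β_Maddox = 0.144 × 32.93% / 13.46% = 0.3523
β_Jessop = 0.769 × 39.08% / 13.46% = 2.2327
β_Galt = 0.248 × 43.11% / 13.46% = 0.7943
β_P = Σ w_i β_i = 0.29×1.6655 + 0.10×2.3749 + 0.22×0.3523 + 0.25×2.2327 + 0.14×0.7943 = 1.4674
MRP = 11.65% − 4.69% = 6.96%
E(R_P) = R_f + β_P × MRP = 4.69% + 1.4674 × 6.96% = 14.90%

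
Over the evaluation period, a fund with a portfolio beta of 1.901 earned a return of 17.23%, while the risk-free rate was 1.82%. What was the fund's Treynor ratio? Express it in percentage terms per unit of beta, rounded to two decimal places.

Treynor = (R_P − R_f) / β_P = (17.23% − 1.82%) / 1.9010 = 15.41% / 1.9010 = 8.11%

8.11%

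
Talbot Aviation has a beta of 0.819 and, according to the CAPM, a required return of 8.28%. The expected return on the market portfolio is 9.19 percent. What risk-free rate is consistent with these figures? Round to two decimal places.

E(R) = R_f + β(E(R_m) − R_f) = R_f(1 − β) + β·E(R_m)
8.28% = R_f × (1 − 0.819) + 0.819 × 9.19%
8.28% = R_f × 0.181 + 7.52661%
R_f = (8.28% − 7.52661%) / 0.181 = 4.16%

4.16%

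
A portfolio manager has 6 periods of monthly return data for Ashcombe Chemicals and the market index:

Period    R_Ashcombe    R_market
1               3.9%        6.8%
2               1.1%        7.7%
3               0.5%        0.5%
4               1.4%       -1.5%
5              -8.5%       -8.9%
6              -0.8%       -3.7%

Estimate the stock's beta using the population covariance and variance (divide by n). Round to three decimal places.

Mean R_i = (3.9 + 1.1 + 0.5 + 1.4 − 8.5 − 0.8) / 6 = -0.4000%
Mean R_m = (6.8 + 7.7 + 0.5 − 1.5 − 8.9 − 3.7) / 6 = 0.1500%
Σ(R_i − R̄_i)(R_m − R̄_m) = 112.1100  ⇒  Cov = 112.1100 / 6 = 18.6850
Σ(R_m − R̄_m)² = 200.7950  ⇒  Var(R_m) = 200.7950 / 6 = 33.4658
β = Cov / Var(R_m) = 18.6850 / 33.4658 = 0.5583

0.558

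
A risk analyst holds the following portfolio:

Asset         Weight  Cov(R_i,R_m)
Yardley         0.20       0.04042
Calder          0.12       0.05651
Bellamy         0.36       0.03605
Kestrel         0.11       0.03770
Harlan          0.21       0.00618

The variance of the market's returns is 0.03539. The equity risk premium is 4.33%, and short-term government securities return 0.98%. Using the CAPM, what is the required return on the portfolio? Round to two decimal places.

β_Yardley = 0.04042 / 0.03539 = 1.1421
β_Calder = 0.05651 / 0.03539 = 1.5968
β_Bellamy = 0.03605 / 0.03539 = 1.0186
β_Kestrel = 0.03770 / 0.03539 = 1.0653
β_Harlan = 0.00618 / 0.03539 = 0.1746
β_P = Σ w_i β_i = 0.20×1.1421 + 0.12×1.5968 + 0.36×1.0186 + 0.11×1.0653 + 0.21×0.1746 = 0.9406
E(R_P) = R_f + β_P × MRP = 0.98% + 0.9406 × 4.33% = 5.05%

5.05%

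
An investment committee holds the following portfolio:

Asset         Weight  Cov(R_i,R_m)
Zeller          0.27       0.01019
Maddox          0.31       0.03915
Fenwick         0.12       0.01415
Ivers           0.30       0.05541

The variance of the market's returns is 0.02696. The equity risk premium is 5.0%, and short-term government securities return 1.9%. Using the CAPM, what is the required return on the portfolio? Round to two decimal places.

β_Zeller = 0.01019 / 0.02696 = 0.3780
β_Maddox = 0.03915 / 0.02696 = 1.4522
β_Fenwick = 0.01415 / 0.02696 = 0.5249
β_Ivers = 0.05541 / 0.02696 = 2.0553
β_P = Σ w_i β_i = 0.27×0.3780 + 0.31×1.4522 + 0.12×0.5249 + 0.30×2.0553 = 1.2318
E(R_P) = R_f + β_P × MRP = 1.9% + 1.2318 × 5.0% = 8.06%

8.06%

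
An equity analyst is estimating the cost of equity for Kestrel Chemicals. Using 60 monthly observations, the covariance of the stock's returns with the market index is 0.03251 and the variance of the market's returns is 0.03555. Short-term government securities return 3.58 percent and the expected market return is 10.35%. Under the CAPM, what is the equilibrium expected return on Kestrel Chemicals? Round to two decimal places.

β = Cov(R_i, R_m) / Var(R_m) = 0.03251 / 0.03555 = 0.9145
MRP = 10.35% − 3.58% = 6.77%
E(R) = R_f + β × MRP = 3.58% + 0.9145 × 6.77% = 9.77%

9.77%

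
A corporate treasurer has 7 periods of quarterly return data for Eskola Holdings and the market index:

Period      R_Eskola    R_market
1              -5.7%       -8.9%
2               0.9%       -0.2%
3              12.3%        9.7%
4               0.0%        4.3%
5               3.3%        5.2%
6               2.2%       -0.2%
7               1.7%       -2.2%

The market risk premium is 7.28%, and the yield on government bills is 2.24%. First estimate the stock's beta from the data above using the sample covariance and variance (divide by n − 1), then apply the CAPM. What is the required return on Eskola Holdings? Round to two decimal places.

7.88%

Mean R_i = (-5.7 + 0.9 + 12.3 + 0.0 + 3.3 + 2.2 + 1.7) / 7 = 2.1000%
Mean R_m = (-8.9 − 0.2 + 9.7 + 4.3 + 5.2 − 0.2 − 2.2) / 7 = 1.1000%
Σ(R_i − R̄_i)(R_m − R̄_m) = 166.6700  ⇒  Cov = 166.6700 / 6 = 27.7783
Σ(R_m − R̄_m)² = 215.2800  ⇒  Var(R_m) = 215.2800 / 6 = 35.8800
β = Cov / Var(R_m) = 27.7783 / 35.8800 = 0.7742
E(R) = R_f + β × MRP = 2.24% + 0.7742 × 7.28% = 7.88%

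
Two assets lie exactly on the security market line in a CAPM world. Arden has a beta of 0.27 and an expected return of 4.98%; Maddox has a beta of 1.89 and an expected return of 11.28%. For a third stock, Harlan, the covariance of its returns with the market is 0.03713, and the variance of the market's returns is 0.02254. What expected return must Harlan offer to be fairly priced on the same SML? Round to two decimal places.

MRP = (11.28% − 4.98%) / (1.89 − 0.27) = 3.8889%
R_f = 4.98% − 0.27 × 3.8889% = 3.9300%
β_Harlan = Cov / Var(R_m) = 0.03713 / 0.02254 = 1.6473
E(R_Harlan) = R_f + β × MRP = 3.9300% + 1.6473 × 3.8889% = 10.34%

10.34%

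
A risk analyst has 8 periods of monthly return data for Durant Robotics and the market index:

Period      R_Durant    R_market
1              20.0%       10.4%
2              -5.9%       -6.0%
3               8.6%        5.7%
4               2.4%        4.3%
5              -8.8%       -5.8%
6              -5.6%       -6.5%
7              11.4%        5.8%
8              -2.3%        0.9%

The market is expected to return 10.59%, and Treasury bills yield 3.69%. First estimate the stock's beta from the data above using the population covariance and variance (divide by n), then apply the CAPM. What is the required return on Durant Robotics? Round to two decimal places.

13.78%

Mean R_i = (20.0 − 5.9 + 8.6 + 2.4 − 8.8 − 5.6 + 11.4 − 2.3) / 8 = 2.4750%
Mean R_m = (10.4 − 6.0 + 5.7 + 4.3 − 5.8 − 6.5 + 5.8 + 0.9) / 8 = 1.1000%
Σ(R_i − R̄_i)(R_m − R̄_m) = 432.4500  ⇒  Cov = 432.4500 / 8 = 54.0563
Σ(R_m − R̄_m)² = 295.8000  ⇒  Var(R_m) = 295.8000 / 8 = 36.9750
β = Cov / Var(R_m) = 54.0563 / 36.9750 = 1.4620
MRP = 10.59% − 3.69% = 6.90%
E(R) = R_f + β × MRP = 3.69% + 1.4620 × 6.90% = 13.78%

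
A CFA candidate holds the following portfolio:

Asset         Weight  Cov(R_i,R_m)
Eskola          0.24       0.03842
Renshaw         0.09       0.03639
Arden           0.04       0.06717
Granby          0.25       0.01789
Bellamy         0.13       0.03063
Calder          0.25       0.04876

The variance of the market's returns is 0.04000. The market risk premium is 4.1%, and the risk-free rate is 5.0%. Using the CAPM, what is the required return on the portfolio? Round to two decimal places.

β_Eskola = 0.03842 / 0.04000 = 0.9605
β_Renshaw = 0.03639 / 0.04000 = 0.9098
β_Arden = 0.06717 / 0.04000 = 1.6793
β_Granby = 0.01789 / 0.04000 = 0.4473
β_Bellamy = 0.03063 / 0.04000 = 0.7658
β_Calder = 0.04876 / 0.04000 = 1.2190
β_P = Σ w_i β_i = 0.24×0.9605 + 0.09×0.9098 + 0.04×1.6793 + 0.25×0.4473 + 0.13×0.7658 + 0.25×1.2190 = 0.8957
E(R_P) = R_f + β_P × MRP = 5.0% + 0.8957 × 4.1% = 8.67%

8.67%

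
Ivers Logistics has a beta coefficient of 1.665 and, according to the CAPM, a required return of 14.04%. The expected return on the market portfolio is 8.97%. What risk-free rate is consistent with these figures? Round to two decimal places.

E(R) = R_f + β(E(R_m) − R_f) = R_f(1 − β) + β·E(R_m)
14.04% = R_f × (1 − 1.665) + 1.665 × 8.97%
14.04% = R_f × -0.665 + 14.93505%
R_f = (14.04% − 14.93505%) / -0.665 = 1.35%

1.35%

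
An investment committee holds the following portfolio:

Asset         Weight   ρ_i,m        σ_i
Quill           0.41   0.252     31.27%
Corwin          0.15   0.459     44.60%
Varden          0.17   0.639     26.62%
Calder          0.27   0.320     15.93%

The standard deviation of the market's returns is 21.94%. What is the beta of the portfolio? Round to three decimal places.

0.482

β_Quill = 0.252 × 31.27% / 21.94% = 0.3592
β_Corwin = 0.459 × 44.60% / 21.94% = 0.9331
β_Varden = 0.639 × 26.62% / 21.94% = 0.7753
β_Calder = 0.320 × 15.93% / 21.94% = 0.2323
β_P = Σ w_i β_i = 0.41×0.3592 + 0.15×0.9331 + 0.17×0.7753 + 0.27×0.2323 = 0.4818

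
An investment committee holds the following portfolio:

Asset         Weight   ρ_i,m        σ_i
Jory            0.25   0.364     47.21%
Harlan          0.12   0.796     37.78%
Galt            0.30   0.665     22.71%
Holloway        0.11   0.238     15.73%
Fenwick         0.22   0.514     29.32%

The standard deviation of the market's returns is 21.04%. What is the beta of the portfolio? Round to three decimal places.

0.768

β_Jory = 0.364 × 47.21% / 21.04% = 0.8168
β_Harlan = 0.796 × 37.78% / 21.04% = 1.4293
β_Galt = 0.665 × 22.71% / 21.04% = 0.7178
β_Holloway = 0.238 × 15.73% / 21.04% = 0.1779
β_Fenwick = 0.514 × 29.32% / 21.04% = 0.7163
β_P = Σ w_i β_i = 0.25×0.8168 + 0.12×1.4293 + 0.30×0.7178 + 0.11×0.1779 + 0.22×0.7163 = 0.7682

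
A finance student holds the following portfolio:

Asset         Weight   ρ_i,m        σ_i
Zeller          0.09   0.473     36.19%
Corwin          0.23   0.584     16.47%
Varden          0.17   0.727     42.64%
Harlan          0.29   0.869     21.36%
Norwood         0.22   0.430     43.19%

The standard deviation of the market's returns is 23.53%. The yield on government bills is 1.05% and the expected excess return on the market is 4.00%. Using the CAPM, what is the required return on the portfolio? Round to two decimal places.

β_Zeller = 0.473 × 36.19% / 23.53% = 0.7275
β_Corwin = 0.584 × 16.47% / 23.53% = 0.4088
β_Varden = 0.727 × 42.64% / 23.53% = 1.3174
β_Harlan = 0.869 × 21.36% / 23.53% = 0.7889
β_Norwood = 0.430 × 43.19% / 23.53% = 0.7893
β_P = Σ w_i β_i = 0.09×0.7275 + 0.23×0.4088 + 0.17×1.3174 + 0.29×0.7889 + 0.22×0.7893 = 0.7859
E(R_P) = R_f + β_P × MRP = 1.05% + 0.7859 × 4.00% = 4.19%

4.19%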